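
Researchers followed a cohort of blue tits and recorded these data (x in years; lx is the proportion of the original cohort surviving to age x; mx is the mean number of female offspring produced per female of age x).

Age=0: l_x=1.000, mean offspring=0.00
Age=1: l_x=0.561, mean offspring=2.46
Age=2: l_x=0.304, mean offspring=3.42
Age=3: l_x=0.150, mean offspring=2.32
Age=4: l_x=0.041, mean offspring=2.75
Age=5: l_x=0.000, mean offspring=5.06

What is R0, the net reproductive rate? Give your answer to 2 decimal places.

lx·mx by age: 0, 1.38006, 1.03968, 0.348, 0.11275, 0
R0 = Σ lx·mx = 2.88049 → 2.88

2.88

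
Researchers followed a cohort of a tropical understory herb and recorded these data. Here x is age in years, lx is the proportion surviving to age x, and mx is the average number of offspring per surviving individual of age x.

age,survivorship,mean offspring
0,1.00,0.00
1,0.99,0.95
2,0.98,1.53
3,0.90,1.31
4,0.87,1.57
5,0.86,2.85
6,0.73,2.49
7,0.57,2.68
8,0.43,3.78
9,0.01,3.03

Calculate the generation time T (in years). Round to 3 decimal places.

4.830

lx·mx: 0, 0.9405, 1.4994, 1.179, 1.3659, 2.451, 1.8177, 1.5276, 1.6254, 0.0303 → R0 = 12.4368
x·lx·mx: 0, 0.9405, 2.9988, 3.537, 5.4636, 12.255, 10.9062, 10.6932, 13.0032, 0.2727 → Σ = 60.0702
T = 60.0702 / 12.4368 = 4.830037… → 4.830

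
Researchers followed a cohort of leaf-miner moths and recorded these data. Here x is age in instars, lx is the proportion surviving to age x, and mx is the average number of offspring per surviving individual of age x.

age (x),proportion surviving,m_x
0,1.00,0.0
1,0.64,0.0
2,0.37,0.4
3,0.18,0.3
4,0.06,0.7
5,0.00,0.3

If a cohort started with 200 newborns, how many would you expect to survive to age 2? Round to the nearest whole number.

74

Expected survivors = N0 · l_2 = 200 × 0.37 = 74 → 74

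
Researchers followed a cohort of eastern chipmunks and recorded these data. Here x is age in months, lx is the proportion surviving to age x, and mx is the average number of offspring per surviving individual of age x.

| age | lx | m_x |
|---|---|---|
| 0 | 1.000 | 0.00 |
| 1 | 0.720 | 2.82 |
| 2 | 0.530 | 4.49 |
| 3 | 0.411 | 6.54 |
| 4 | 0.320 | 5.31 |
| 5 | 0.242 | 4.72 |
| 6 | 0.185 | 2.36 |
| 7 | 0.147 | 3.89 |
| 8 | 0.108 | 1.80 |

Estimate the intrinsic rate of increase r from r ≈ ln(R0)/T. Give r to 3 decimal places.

0.756

R0 = Σ lx·mx = 0 + 2.0304 + 2.3797 + 2.68794 + 1.6992 + 1.14224 + 0.4366 + 0.57183 + 0.1944 = 11.14231
Σ x·lx·mx = 35.53923; T = 35.53923/11.14231 = 3.18957…
r ≈ ln(R0)/T = ln(11.14231)/3.18957… = 0.75582… → 0.756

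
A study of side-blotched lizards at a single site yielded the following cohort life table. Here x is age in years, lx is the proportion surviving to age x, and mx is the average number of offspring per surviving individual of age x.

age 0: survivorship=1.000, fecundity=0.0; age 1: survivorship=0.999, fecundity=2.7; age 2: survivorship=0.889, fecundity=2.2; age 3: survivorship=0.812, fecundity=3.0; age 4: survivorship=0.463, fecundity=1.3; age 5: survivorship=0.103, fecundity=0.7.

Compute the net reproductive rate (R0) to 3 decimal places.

7.763

lx·mx by age: 0, 2.6973, 1.9558, 2.436, 0.6019, 0.0721
R0 = Σ lx·mx = 7.7631 → 7.763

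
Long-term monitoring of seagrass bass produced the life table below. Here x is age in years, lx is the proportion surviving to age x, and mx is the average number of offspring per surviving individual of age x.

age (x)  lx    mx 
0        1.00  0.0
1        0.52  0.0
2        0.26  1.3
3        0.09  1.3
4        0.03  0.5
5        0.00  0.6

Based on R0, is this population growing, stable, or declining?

R0 = Σ lx·mx = 0 + 0 + 0.338 + 0.117 + 0.015 + 0 = 0.47
R0 < 1, so the population is declining.

declining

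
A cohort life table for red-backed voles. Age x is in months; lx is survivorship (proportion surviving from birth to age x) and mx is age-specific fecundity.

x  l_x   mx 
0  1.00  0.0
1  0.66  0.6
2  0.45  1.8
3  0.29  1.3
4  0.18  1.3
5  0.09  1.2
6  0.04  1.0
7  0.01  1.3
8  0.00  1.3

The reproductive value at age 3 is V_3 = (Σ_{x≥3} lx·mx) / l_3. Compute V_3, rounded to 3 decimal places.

2.662

lx·mx for x ≥ 3: 0.377, 0.234, 0.108, 0.04, 0.013, 0 → sum = 0.772
V_3 = 0.772 / l_3 = 0.772 / 0.29 = 2.662069… → 2.662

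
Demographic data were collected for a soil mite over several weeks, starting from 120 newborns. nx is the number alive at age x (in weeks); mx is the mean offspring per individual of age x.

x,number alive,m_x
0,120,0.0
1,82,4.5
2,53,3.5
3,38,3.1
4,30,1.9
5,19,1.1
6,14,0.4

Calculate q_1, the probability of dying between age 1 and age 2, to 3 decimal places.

lx = nx/n0 = nx/120: 1, 0.68333…, 0.44167…, 0.31667…, 0.25, 0.15833…, 0.11667…
q_1 = (l_1 − l_2) / l_1 = (0.683333… − 0.441667…) / 0.683333…
     = 0.241667… / 0.683333… = 0.353659… → 0.354

0.354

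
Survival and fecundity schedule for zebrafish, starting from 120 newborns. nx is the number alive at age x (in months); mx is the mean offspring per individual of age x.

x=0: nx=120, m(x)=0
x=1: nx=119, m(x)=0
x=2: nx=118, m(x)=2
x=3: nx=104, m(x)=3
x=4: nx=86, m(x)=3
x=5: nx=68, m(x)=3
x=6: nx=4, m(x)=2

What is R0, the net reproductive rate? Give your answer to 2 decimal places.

lx = nx/n0 = nx/120: 1, 0.99167…, 0.98333…, 0.86667…, 0.71667…, 0.56667…, 0.03333…
lx·mx by age: 0, 0, 1.966667…, 2.6…, 2.15…, 1.7…, 0.066667…
R0 = Σ lx·mx = 8.483333… → 8.48

8.48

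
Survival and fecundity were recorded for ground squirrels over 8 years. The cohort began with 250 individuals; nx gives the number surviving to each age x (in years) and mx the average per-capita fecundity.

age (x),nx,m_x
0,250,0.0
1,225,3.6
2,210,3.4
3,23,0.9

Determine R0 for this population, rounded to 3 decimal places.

6.179

lx = nx/n0 = nx/250: 1, 0.9, 0.84, 0.092
lx·mx by age: 0, 3.24, 2.856, 0.0828
R0 = Σ lx·mx = 6.1788 → 6.179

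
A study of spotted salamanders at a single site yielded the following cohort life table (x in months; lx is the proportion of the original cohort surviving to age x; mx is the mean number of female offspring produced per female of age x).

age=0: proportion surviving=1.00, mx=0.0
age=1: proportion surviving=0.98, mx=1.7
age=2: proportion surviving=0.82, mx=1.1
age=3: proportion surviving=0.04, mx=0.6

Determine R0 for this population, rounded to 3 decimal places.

2.592

lx·mx by age: 0, 1.666, 0.902, 0.024
R0 = Σ lx·mx = 2.592 → 2.592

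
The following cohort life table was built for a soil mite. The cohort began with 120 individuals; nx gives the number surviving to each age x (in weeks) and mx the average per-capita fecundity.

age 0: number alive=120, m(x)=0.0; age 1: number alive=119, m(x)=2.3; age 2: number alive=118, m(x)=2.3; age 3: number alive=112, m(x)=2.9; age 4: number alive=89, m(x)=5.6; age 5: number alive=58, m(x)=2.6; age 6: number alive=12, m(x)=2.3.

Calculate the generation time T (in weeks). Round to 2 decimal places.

3.04

lx = nx/n0 = nx/120: 1, 0.99167…, 0.98333…, 0.93333…, 0.74167…, 0.48333…, 0.1
lx·mx: 0, 2.280833…, 2.261667…, 2.706667…, 4.153333…, 1.256667…, 0.23 → R0 = 12.889167…
x·lx·mx: 0, 2.280833…, 4.523333…, 8.12…, 16.613333…, 6.283333…, 1.38 → Σ = 39.200833…
T = 39.200833… / 12.889167… = 3.041378… → 3.04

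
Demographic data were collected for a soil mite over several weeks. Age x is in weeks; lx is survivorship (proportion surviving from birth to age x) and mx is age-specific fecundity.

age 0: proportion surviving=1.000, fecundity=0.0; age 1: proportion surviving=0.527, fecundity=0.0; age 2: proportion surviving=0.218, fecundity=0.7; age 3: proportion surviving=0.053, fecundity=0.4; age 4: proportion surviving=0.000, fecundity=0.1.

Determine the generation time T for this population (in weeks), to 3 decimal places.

lx·mx: 0, 0, 0.1526, 0.0212, 0 → R0 = 0.1738
x·lx·mx: 0, 0, 0.3052, 0.0636, 0 → Σ = 0.3688
T = 0.3688 / 0.1738 = 2.121979… → 2.122

2.122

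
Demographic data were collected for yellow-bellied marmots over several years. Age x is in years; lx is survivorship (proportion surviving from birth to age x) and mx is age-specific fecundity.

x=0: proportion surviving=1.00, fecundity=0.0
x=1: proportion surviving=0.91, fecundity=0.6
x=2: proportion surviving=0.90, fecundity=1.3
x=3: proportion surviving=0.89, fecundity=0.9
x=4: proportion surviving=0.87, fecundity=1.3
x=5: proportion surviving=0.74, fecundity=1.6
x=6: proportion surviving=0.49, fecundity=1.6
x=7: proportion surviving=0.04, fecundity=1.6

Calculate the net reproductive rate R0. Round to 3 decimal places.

lx·mx by age: 0, 0.546, 1.17, 0.801, 1.131, 1.184, 0.784, 0.064
R0 = Σ lx·mx = 5.68 → 5.680

5.680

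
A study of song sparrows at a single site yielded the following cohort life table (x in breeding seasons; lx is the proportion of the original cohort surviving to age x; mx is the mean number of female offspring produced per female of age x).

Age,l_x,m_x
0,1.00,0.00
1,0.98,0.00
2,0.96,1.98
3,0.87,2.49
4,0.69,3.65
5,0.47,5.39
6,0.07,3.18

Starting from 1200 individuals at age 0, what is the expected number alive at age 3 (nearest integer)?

1044

Expected survivors = N0 · l_3 = 1200 × 0.87 = 1044 → 1044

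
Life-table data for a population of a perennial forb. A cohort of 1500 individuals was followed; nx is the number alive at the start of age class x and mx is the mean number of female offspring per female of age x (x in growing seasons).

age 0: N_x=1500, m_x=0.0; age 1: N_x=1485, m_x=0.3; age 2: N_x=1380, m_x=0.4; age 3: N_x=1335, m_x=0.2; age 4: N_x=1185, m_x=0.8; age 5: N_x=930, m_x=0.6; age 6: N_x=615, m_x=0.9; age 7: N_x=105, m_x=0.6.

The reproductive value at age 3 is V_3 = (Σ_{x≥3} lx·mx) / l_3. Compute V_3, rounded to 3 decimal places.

lx = nx/n0 = nx/1500: 1, 0.99, 0.92, 0.89, 0.79, 0.62, 0.41, 0.07
lx·mx for x ≥ 3: 0.178, 0.632, 0.372, 0.369, 0.042 → sum = 1.593
V_3 = 1.593 / l_3 = 1.593 / 0.89 = 1.789888… → 1.790

1.790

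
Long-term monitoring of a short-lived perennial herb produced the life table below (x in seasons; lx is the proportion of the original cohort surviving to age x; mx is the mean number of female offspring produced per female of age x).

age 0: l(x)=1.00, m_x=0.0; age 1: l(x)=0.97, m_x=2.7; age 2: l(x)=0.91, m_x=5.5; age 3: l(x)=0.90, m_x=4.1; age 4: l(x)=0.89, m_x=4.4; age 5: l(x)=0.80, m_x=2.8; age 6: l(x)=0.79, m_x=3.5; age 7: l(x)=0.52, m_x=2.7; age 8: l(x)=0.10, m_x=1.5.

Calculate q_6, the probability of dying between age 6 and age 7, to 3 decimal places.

q_6 = (l_6 − l_7) / l_6 = (0.79 − 0.52) / 0.79
     = 0.27 / 0.79 = 0.341772… → 0.342

0.342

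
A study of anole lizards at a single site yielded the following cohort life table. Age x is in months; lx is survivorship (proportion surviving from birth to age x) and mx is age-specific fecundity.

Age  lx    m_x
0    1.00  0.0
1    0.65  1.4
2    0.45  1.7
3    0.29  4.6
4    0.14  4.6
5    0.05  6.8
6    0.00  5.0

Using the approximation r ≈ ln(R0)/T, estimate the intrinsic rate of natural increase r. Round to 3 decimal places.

R0 = Σ lx·mx = 0 + 0.91 + 0.765 + 1.334 + 0.644 + 0.34 + 0 = 3.993
Σ x·lx·mx = 10.718; T = 10.718/3.993 = 2.6842…
r ≈ ln(R0)/T = ln(3.993)/2.6842… = 0.51581… → 0.516

0.516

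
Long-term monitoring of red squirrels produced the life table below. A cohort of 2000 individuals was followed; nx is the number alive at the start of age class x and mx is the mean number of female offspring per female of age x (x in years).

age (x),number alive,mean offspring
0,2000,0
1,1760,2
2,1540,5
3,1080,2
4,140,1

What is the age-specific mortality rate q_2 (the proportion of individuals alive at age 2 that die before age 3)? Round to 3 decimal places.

lx = nx/n0 = nx/2000: 1, 0.88, 0.77, 0.54, 0.07
q_2 = (l_2 − l_3) / l_2 = (0.77 − 0.54) / 0.77
     = 0.23 / 0.77 = 0.298701… → 0.299

0.299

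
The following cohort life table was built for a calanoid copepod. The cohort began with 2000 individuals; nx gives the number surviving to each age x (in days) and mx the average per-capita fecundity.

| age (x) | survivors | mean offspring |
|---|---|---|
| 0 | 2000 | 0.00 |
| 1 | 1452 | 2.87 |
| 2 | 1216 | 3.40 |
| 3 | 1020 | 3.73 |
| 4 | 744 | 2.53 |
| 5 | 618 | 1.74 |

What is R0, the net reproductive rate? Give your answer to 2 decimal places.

7.53

lx = nx/n0 = nx/2000: 1, 0.726, 0.608, 0.51, 0.372, 0.309
lx·mx by age: 0, 2.08362, 2.0672, 1.9023, 0.94116, 0.53766
R0 = Σ lx·mx = 7.53194 → 7.53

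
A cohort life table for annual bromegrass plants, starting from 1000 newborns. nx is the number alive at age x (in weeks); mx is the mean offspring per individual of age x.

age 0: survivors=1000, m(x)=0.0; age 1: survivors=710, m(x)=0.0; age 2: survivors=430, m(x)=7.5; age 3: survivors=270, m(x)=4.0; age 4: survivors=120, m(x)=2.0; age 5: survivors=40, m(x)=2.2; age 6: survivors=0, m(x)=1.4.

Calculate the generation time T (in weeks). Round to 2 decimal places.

2.39

lx = nx/n0 = nx/1000: 1, 0.71, 0.43, 0.27, 0.12, 0.04, 0
lx·mx: 0, 0, 3.225, 1.08, 0.24, 0.088, 0 → R0 = 4.633
x·lx·mx: 0, 0, 6.45, 3.24, 0.96, 0.44, 0 → Σ = 11.09
T = 11.09 / 4.633 = 2.393697… → 2.39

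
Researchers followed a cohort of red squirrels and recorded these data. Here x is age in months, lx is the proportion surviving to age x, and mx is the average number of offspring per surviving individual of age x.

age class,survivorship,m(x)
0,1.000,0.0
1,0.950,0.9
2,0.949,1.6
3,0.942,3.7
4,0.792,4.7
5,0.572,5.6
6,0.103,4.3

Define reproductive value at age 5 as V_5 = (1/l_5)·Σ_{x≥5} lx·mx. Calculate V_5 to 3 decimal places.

6.374

lx·mx for x ≥ 5: 3.2032, 0.4429 → sum = 3.6461
V_5 = 3.6461 / l_5 = 3.6461 / 0.572 = 6.374301… → 6.374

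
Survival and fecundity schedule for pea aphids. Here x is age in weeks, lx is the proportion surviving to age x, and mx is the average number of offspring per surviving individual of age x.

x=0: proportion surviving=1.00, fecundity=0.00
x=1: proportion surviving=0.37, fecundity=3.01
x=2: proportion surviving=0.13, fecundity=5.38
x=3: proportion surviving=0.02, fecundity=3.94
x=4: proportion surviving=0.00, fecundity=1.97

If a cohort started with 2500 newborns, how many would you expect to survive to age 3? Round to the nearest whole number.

Expected survivors = N0 · l_3 = 2500 × 0.02 = 50 → 50

50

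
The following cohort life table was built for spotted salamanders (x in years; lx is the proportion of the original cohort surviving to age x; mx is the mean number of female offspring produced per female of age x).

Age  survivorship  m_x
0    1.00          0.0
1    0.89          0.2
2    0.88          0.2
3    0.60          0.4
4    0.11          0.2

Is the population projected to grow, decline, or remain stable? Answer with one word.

declining

R0 = Σ lx·mx = 0 + 0.178 + 0.176 + 0.24 + 0.022 = 0.616
R0 < 1, so the population is declining.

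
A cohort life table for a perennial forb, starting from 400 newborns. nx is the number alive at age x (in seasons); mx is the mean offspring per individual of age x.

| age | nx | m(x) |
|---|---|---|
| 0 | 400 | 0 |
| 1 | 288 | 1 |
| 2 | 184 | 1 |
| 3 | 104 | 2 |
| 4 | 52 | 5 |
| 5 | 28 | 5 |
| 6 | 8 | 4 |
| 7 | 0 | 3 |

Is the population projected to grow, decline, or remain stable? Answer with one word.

lx = nx/n0 = nx/400: 1, 0.72, 0.46, 0.26, 0.13, 0.07, 0.02, 0
R0 = Σ lx·mx = 0 + 0.72 + 0.46 + 0.52 + 0.65 + 0.35 + 0.08 + 0 = 2.78
R0 > 1, so the population is growing.

growing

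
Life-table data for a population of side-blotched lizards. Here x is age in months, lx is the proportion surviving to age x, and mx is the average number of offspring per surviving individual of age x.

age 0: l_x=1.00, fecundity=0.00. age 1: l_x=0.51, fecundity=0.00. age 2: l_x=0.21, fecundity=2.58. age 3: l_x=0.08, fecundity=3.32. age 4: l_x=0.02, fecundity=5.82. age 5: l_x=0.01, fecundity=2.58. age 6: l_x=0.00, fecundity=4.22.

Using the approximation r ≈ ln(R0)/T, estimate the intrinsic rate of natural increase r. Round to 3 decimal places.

R0 = Σ lx·mx = 0 + 0 + 0.5418 + 0.2656 + 0.1164 + 0.0258 + 0 = 0.9496
Σ x·lx·mx = 2.475; T = 2.475/0.9496 = 2.60636…
r ≈ ln(R0)/T = ln(0.9496)/2.60636… = -0.01984… → -0.020

-0.020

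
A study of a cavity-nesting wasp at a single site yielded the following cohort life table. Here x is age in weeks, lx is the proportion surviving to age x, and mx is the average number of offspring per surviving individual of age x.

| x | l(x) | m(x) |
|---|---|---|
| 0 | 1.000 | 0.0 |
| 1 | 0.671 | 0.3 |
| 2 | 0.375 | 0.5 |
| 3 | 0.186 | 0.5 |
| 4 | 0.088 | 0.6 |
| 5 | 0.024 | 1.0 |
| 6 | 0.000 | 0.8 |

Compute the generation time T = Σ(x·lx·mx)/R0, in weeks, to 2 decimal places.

2.12

lx·mx: 0, 0.2013, 0.1875, 0.093, 0.0528, 0.024, 0 → R0 = 0.5586
x·lx·mx: 0, 0.2013, 0.375, 0.279, 0.2112, 0.12, 0 → Σ = 1.1865
T = 1.1865 / 0.5586 = 2.12406… → 2.12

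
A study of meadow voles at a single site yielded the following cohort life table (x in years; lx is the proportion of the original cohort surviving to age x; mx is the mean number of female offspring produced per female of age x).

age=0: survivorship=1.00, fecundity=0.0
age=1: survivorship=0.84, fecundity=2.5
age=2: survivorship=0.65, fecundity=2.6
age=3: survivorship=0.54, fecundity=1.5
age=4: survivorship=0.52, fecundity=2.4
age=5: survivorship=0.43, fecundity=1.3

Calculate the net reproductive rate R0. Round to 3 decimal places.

lx·mx by age: 0, 2.1, 1.69, 0.81, 1.248, 0.559
R0 = Σ lx·mx = 6.407 → 6.407

6.407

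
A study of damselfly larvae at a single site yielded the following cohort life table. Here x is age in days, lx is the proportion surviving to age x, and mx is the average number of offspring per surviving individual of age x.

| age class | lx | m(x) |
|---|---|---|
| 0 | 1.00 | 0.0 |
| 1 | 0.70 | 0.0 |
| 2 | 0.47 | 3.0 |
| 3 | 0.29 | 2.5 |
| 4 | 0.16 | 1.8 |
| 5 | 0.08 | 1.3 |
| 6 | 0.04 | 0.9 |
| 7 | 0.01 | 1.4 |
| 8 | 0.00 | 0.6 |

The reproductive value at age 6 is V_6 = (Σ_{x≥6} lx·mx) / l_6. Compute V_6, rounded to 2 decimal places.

1.25

lx·mx for x ≥ 6: 0.036, 0.014, 0 → sum = 0.05
V_6 = 0.05 / l_6 = 0.05 / 0.04 = 1.25 → 1.25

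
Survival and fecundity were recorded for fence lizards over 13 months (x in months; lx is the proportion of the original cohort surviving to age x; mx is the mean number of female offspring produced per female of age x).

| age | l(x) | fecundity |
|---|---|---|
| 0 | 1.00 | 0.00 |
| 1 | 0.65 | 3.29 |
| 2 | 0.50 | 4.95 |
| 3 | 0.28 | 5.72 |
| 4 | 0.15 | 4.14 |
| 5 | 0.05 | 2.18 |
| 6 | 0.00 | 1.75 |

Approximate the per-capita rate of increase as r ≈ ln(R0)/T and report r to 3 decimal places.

0.902

R0 = Σ lx·mx = 0 + 2.1385 + 2.475 + 1.6016 + 0.621 + 0.109 + 0 = 6.9451
Σ x·lx·mx = 14.9223; T = 14.9223/6.9451 = 2.14861…
r ≈ ln(R0)/T = ln(6.9451)/2.14861… = 0.902… → 0.902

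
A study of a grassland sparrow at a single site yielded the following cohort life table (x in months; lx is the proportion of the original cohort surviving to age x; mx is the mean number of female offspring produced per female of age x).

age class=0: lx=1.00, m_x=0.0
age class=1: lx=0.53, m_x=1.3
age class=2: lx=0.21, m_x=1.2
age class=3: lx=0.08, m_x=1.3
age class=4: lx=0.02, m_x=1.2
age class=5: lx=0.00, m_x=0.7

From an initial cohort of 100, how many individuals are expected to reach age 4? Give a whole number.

2

Expected survivors = N0 · l_4 = 100 × 0.02 = 2 → 2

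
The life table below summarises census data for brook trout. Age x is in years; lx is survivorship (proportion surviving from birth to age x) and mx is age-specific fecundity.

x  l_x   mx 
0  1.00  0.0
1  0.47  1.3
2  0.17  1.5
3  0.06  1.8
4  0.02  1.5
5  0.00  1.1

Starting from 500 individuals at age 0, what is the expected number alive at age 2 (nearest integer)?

Expected survivors = N0 · l_2 = 500 × 0.17 = 85 → 85

85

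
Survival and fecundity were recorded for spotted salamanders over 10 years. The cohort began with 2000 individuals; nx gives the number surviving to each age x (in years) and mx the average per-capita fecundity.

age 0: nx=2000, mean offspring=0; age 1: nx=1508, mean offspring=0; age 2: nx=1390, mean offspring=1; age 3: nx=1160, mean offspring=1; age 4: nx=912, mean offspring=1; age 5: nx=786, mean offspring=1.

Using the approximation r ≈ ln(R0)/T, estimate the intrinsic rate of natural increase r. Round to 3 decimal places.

0.231

lx = nx/n0 = nx/2000: 1, 0.754, 0.695, 0.58, 0.456, 0.393
R0 = Σ lx·mx = 0 + 0 + 0.695 + 0.58 + 0.456 + 0.393 = 2.124
Σ x·lx·mx = 6.919; T = 6.919/2.124 = 3.25753…
r ≈ ln(R0)/T = ln(2.124)/3.25753… = 0.23125… → 0.231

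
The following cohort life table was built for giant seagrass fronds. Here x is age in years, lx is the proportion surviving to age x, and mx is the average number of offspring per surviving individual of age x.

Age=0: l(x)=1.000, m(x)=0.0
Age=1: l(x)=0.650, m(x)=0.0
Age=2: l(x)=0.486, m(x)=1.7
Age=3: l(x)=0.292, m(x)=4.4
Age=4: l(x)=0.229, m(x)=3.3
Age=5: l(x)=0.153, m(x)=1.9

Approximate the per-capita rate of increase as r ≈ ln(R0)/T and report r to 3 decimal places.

R0 = Σ lx·mx = 0 + 0 + 0.8262 + 1.2848 + 0.7557 + 0.2907 = 3.1574
Σ x·lx·mx = 9.9831; T = 9.9831/3.1574 = 3.16181…
r ≈ ln(R0)/T = ln(3.1574)/3.16181… = 0.36364… → 0.364

0.364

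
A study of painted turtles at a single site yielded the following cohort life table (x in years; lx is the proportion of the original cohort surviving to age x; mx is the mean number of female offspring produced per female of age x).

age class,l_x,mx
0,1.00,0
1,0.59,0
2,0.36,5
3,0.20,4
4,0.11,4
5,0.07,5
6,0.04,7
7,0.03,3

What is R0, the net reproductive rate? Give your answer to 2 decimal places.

3.76

lx·mx by age: 0, 0, 1.8, 0.8, 0.44, 0.35, 0.28, 0.09
R0 = Σ lx·mx = 3.76 → 3.76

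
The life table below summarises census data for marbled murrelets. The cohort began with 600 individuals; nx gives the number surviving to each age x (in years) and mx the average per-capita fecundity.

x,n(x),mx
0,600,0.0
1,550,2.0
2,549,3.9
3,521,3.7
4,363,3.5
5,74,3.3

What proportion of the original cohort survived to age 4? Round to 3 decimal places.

0.605

l_4 = n_4/n_0 = 363/600 = 0.605 → 0.605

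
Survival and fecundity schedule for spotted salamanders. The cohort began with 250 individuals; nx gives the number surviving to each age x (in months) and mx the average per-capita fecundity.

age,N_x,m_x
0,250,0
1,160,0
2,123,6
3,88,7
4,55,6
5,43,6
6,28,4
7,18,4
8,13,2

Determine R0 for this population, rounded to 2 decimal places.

lx = nx/n0 = nx/250: 1, 0.64, 0.492, 0.352, 0.22, 0.172, 0.112, 0.072, 0.052
lx·mx by age: 0, 0, 2.952, 2.464, 1.32, 1.032, 0.448, 0.288, 0.104
R0 = Σ lx·mx = 8.608 → 8.61

8.61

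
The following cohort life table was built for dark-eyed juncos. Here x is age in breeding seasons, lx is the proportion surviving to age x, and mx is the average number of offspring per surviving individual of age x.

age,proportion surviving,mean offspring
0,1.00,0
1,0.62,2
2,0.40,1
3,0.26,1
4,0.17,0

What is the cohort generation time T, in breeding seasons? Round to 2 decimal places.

1.48

lx·mx: 0, 1.24, 0.4, 0.26, 0 → R0 = 1.9
x·lx·mx: 0, 1.24, 0.8, 0.78, 0 → Σ = 2.82
T = 2.82 / 1.9 = 1.484211… → 1.48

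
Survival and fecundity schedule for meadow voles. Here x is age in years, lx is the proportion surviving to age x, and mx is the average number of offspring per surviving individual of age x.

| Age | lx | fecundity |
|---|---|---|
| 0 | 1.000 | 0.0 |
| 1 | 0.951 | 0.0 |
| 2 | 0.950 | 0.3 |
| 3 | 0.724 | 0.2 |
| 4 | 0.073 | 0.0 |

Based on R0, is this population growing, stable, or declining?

declining

R0 = Σ lx·mx = 0 + 0 + 0.285 + 0.1448 + 0 = 0.4298
R0 < 1, so the population is declining.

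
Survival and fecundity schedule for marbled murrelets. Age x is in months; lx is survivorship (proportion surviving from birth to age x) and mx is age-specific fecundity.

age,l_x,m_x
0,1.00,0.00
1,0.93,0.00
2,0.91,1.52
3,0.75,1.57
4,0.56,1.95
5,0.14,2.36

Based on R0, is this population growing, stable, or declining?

R0 = Σ lx·mx = 0 + 0 + 1.3832 + 1.1775 + 1.092 + 0.3304 = 3.9831
R0 > 1, so the population is growing.

growing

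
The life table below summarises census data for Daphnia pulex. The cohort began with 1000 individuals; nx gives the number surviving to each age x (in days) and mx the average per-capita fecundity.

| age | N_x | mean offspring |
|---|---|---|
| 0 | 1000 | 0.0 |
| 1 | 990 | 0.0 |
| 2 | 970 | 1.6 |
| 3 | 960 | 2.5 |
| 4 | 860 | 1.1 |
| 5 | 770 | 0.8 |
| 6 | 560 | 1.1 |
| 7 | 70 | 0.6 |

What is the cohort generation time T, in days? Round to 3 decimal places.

lx = nx/n0 = nx/1000: 1, 0.99, 0.97, 0.96, 0.86, 0.77, 0.56, 0.07
lx·mx: 0, 0, 1.552, 2.4, 0.946, 0.616, 0.616, 0.042 → R0 = 6.172
x·lx·mx: 0, 0, 3.104, 7.2, 3.784, 3.08, 3.696, 0.294 → Σ = 21.158
T = 21.158 / 6.172 = 3.428062… → 3.428

3.428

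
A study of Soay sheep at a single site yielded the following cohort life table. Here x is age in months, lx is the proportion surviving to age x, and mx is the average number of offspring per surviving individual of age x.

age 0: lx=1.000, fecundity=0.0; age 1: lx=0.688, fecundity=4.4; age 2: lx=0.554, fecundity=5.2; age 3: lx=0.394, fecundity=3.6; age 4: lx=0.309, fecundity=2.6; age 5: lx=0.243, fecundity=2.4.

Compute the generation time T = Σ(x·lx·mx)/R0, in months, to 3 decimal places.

lx·mx: 0, 3.0272, 2.8808, 1.4184, 0.8034, 0.5832 → R0 = 8.713
x·lx·mx: 0, 3.0272, 5.7616, 4.2552, 3.2136, 2.916 → Σ = 19.1736
T = 19.1736 / 8.713 = 2.200574… → 2.201

2.201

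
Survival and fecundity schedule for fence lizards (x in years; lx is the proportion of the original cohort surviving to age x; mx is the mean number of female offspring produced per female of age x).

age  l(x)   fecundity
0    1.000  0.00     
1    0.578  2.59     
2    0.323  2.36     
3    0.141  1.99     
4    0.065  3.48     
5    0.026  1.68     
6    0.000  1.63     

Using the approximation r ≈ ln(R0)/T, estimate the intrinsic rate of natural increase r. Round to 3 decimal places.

R0 = Σ lx·mx = 0 + 1.49702 + 0.76228 + 0.28059 + 0.2262 + 0.04368 + 0 = 2.80977
Σ x·lx·mx = 4.98655; T = 4.98655/2.80977 = 1.77472…
r ≈ ln(R0)/T = ln(2.80977)/1.77472… = 0.58212… → 0.582

0.582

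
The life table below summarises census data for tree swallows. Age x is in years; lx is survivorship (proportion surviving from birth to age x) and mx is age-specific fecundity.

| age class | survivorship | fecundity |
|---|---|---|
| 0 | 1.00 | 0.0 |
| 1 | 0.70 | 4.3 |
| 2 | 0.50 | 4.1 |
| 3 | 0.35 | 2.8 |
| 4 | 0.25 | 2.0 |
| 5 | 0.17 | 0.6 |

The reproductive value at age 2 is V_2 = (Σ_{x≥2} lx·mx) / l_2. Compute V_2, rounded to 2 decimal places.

lx·mx for x ≥ 2: 2.05, 0.98, 0.5, 0.102 → sum = 3.632
V_2 = 3.632 / l_2 = 3.632 / 0.5 = 7.264 → 7.26

7.26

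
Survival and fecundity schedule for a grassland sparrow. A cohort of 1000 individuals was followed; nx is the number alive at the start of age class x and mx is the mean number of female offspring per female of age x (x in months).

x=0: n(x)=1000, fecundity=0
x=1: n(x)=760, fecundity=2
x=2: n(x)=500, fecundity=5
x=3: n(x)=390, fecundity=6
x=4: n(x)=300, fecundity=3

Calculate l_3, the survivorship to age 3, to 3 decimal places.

l_3 = n_3/n_0 = 390/1000 = 0.39 → 0.390

0.390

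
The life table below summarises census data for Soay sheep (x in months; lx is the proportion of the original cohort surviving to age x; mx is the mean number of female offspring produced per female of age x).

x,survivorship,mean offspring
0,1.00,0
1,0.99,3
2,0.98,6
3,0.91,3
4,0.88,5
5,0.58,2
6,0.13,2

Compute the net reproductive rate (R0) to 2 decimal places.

lx·mx by age: 0, 2.97, 5.88, 2.73, 4.4, 1.16, 0.26
R0 = Σ lx·mx = 17.4 → 17.40

17.40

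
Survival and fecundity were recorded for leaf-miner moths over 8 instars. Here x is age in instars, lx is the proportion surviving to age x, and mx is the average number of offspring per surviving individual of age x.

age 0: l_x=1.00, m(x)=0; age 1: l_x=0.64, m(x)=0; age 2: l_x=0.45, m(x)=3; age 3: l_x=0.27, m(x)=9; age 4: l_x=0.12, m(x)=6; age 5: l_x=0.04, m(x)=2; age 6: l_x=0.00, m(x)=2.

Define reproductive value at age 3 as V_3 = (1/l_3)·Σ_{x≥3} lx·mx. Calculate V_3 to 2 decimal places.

11.96

lx·mx for x ≥ 3: 2.43, 0.72, 0.08, 0 → sum = 3.23
V_3 = 3.23 / l_3 = 3.23 / 0.27 = 11.962963… → 11.96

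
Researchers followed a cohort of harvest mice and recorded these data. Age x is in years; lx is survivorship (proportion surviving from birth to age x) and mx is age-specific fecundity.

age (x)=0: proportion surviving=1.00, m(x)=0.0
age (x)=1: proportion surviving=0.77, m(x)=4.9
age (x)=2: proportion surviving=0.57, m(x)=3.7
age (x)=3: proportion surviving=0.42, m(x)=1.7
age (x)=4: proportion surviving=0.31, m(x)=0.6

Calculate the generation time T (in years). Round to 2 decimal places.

lx·mx: 0, 3.773, 2.109, 0.714, 0.186 → R0 = 6.782
x·lx·mx: 0, 3.773, 4.218, 2.142, 0.744 → Σ = 10.877
T = 10.877 / 6.782 = 1.603804… → 1.60

1.60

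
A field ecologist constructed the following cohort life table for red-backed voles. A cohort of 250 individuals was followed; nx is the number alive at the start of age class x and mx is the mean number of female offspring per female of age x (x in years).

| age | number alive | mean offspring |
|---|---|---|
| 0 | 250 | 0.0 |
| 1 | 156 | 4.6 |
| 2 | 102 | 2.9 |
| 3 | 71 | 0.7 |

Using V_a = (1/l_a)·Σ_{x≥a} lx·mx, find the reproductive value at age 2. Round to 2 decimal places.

lx = nx/n0 = nx/250: 1, 0.624, 0.408, 0.284
lx·mx for x ≥ 2: 1.1832, 0.1988 → sum = 1.382
V_2 = 1.382 / l_2 = 1.382 / 0.408 = 3.387255… → 3.39

3.39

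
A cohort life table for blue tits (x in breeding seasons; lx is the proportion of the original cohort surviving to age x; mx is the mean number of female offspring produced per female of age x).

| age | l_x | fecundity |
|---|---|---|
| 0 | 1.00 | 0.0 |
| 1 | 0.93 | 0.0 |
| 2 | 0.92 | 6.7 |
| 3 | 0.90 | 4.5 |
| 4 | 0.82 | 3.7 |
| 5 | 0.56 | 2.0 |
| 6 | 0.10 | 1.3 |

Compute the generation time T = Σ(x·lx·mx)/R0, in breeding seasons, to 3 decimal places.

2.966

lx·mx: 0, 0, 6.164, 4.05, 3.034, 1.12, 0.13 → R0 = 14.498
x·lx·mx: 0, 0, 12.328, 12.15, 12.136, 5.6, 0.78 → Σ = 42.994
T = 42.994 / 14.498 = 2.965512… → 2.966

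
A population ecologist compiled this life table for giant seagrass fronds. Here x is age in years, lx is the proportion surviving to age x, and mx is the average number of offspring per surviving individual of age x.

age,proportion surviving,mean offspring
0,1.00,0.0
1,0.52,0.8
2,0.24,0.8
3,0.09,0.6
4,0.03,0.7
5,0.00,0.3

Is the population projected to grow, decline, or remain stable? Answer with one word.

declining

R0 = Σ lx·mx = 0 + 0.416 + 0.192 + 0.054 + 0.021 + 0 = 0.683
R0 < 1, so the population is declining.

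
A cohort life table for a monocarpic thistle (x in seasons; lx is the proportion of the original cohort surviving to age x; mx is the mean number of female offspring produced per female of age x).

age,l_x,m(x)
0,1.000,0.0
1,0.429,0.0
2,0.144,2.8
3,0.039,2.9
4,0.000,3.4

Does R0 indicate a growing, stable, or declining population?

declining

R0 = Σ lx·mx = 0 + 0 + 0.4032 + 0.1131 + 0 = 0.5163
R0 < 1, so the population is declining.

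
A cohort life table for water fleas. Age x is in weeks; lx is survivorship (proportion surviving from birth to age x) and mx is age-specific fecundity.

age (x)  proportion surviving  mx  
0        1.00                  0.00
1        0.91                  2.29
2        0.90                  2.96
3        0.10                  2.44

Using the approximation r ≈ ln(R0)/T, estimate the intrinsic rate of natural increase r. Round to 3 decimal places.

0.986

R0 = Σ lx·mx = 0 + 2.0839 + 2.664 + 0.244 = 4.9919
Σ x·lx·mx = 8.1439; T = 8.1439/4.9919 = 1.63142…
r ≈ ln(R0)/T = ln(4.9919)/1.63142… = 0.98553… → 0.986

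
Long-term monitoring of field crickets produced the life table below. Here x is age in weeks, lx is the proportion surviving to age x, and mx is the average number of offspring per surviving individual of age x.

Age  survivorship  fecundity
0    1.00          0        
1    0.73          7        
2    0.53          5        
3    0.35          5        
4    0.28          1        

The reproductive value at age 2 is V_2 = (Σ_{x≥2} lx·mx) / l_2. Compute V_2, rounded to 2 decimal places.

8.83

lx·mx for x ≥ 2: 2.65, 1.75, 0.28 → sum = 4.68
V_2 = 4.68 / l_2 = 4.68 / 0.53 = 8.830189… → 8.83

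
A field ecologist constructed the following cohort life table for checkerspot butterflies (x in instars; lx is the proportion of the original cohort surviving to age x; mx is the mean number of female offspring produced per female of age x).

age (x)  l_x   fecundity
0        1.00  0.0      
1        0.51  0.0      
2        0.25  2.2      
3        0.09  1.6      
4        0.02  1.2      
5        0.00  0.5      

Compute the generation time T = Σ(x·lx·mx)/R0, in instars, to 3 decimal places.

2.267

lx·mx: 0, 0, 0.55, 0.144, 0.024, 0 → R0 = 0.718
x·lx·mx: 0, 0, 1.1, 0.432, 0.096, 0 → Σ = 1.628
T = 1.628 / 0.718 = 2.267409… → 2.267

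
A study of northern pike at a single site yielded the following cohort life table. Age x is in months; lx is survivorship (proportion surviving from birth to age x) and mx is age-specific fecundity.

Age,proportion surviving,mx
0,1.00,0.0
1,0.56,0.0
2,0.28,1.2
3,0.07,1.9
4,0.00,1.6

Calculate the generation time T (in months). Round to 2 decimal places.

lx·mx: 0, 0, 0.336, 0.133, 0 → R0 = 0.469
x·lx·mx: 0, 0, 0.672, 0.399, 0 → Σ = 1.071
T = 1.071 / 0.469 = 2.283582… → 2.28

2.28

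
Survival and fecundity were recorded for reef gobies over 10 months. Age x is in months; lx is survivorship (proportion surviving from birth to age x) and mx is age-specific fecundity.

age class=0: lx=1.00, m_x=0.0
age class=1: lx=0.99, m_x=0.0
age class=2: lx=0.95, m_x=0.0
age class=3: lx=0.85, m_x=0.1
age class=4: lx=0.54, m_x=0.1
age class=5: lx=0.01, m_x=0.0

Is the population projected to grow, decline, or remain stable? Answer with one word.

R0 = Σ lx·mx = 0 + 0 + 0 + 0.085 + 0.054 + 0 = 0.139
R0 < 1, so the population is declining.

declining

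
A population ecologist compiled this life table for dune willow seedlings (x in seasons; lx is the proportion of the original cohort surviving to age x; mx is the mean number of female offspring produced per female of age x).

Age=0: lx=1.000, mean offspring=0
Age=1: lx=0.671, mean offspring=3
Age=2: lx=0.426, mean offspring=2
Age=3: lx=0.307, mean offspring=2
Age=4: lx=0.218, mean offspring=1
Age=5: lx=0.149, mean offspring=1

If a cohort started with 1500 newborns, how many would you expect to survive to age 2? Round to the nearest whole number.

Expected survivors = N0 · l_2 = 1500 × 0.426 = 639 → 639

639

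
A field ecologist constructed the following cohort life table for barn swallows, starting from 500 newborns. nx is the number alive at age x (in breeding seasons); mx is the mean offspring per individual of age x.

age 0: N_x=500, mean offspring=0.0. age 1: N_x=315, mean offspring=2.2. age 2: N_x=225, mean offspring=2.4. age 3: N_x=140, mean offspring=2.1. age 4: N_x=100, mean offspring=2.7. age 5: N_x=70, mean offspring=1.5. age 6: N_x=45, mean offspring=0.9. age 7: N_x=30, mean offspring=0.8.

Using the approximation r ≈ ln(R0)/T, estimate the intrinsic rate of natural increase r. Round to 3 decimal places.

lx = nx/n0 = nx/500: 1, 0.63, 0.45, 0.28, 0.2, 0.14, 0.09, 0.06
R0 = Σ lx·mx = 0 + 1.386 + 1.08 + 0.588 + 0.54 + 0.21 + 0.081 + 0.048 = 3.933
Σ x·lx·mx = 9.342; T = 9.342/3.933 = 2.37529…
r ≈ ln(R0)/T = ln(3.933)/2.37529… = 0.57652… → 0.577

0.577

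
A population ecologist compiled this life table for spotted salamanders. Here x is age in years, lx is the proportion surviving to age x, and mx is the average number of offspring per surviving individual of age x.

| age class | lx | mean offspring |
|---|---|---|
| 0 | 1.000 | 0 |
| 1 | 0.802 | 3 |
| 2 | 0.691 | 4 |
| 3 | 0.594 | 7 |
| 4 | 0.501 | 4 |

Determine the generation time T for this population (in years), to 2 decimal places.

lx·mx: 0, 2.406, 2.764, 4.158, 2.004 → R0 = 11.332
x·lx·mx: 0, 2.406, 5.528, 12.474, 8.016 → Σ = 28.424
T = 28.424 / 11.332 = 2.508295… → 2.51

2.51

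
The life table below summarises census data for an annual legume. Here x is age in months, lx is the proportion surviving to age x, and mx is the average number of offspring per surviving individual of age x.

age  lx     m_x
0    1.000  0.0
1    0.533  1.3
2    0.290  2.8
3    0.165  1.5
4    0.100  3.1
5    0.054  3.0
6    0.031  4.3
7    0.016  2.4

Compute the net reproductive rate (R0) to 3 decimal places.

lx·mx by age: 0, 0.6929, 0.812, 0.2475, 0.31, 0.162, 0.1333, 0.0384
R0 = Σ lx·mx = 2.3961 → 2.396

2.396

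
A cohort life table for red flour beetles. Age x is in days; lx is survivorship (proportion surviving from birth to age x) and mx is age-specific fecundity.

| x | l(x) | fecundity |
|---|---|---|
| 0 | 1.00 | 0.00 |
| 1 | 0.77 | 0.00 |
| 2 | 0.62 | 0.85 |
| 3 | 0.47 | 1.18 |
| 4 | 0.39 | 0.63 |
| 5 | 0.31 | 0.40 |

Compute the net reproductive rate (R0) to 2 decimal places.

lx·mx by age: 0, 0, 0.527, 0.5546, 0.2457, 0.124
R0 = Σ lx·mx = 1.4513 → 1.45

1.45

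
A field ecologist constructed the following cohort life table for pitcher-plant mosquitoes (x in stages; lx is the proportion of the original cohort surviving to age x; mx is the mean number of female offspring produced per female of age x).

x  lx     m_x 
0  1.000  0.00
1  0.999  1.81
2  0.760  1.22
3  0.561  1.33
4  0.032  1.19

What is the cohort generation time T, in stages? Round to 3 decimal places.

lx·mx: 0, 1.80819, 0.9272, 0.74613, 0.03808 → R0 = 3.5196
x·lx·mx: 0, 1.80819, 1.8544, 2.23839, 0.15232 → Σ = 6.0533
T = 6.0533 / 3.5196 = 1.719883… → 1.720

1.720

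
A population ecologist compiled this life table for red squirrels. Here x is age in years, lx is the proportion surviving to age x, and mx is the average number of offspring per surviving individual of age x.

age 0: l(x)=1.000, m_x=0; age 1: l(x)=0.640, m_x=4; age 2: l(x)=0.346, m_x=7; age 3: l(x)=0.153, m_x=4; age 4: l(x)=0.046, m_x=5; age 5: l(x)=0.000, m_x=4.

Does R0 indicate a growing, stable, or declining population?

growing

R0 = Σ lx·mx = 0 + 2.56 + 2.422 + 0.612 + 0.23 + 0 = 5.824
R0 > 1, so the population is growing.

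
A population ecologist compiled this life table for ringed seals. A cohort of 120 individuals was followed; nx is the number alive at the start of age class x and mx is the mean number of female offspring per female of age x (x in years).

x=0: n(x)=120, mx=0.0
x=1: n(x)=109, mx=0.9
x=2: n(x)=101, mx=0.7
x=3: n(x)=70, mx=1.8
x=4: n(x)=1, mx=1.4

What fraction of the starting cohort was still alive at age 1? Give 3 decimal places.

0.908

l_1 = n_1/n_0 = 109/120 = 0.908333… → 0.908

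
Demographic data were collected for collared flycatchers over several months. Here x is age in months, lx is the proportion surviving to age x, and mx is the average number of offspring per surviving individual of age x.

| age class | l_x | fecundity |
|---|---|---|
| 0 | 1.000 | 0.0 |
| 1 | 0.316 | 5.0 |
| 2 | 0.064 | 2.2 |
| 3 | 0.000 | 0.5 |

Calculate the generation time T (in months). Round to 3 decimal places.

lx·mx: 0, 1.58, 0.1408, 0 → R0 = 1.7208
x·lx·mx: 0, 1.58, 0.2816, 0 → Σ = 1.8616
T = 1.8616 / 1.7208 = 1.081822… → 1.082

1.082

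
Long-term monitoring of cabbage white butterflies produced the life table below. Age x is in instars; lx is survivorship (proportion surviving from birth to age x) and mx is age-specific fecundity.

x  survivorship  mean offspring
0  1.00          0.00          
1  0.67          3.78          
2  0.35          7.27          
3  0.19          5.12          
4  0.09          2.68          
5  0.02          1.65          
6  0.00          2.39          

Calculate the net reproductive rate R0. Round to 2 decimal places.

lx·mx by age: 0, 2.5326, 2.5445, 0.9728, 0.2412, 0.033, 0
R0 = Σ lx·mx = 6.3241 → 6.32

6.32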